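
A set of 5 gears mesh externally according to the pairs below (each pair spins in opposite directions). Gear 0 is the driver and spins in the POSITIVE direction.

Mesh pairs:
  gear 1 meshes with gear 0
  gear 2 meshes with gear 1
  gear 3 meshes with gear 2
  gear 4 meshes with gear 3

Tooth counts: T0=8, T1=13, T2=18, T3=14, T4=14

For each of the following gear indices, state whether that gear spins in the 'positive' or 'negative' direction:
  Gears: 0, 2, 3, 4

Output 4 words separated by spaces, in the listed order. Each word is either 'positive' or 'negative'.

Gear 0 (driver): positive (depth 0)
  gear 1: meshes with gear 0 -> depth 1 -> negative (opposite of gear 0)
  gear 2: meshes with gear 1 -> depth 2 -> positive (opposite of gear 1)
  gear 3: meshes with gear 2 -> depth 3 -> negative (opposite of gear 2)
  gear 4: meshes with gear 3 -> depth 4 -> positive (opposite of gear 3)
Queried indices 0, 2, 3, 4 -> positive, positive, negative, positive

Answer: positive positive negative positive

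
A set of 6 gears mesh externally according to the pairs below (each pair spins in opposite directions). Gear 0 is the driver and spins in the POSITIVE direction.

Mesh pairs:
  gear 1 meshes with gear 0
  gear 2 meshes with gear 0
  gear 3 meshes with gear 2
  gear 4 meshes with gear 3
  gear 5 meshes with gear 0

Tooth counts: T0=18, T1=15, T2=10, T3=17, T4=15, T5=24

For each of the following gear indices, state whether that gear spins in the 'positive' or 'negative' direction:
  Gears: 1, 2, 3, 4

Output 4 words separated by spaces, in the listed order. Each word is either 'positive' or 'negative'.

Gear 0 (driver): positive (depth 0)
  gear 1: meshes with gear 0 -> depth 1 -> negative (opposite of gear 0)
  gear 2: meshes with gear 0 -> depth 1 -> negative (opposite of gear 0)
  gear 3: meshes with gear 2 -> depth 2 -> positive (opposite of gear 2)
  gear 4: meshes with gear 3 -> depth 3 -> negative (opposite of gear 3)
  gear 5: meshes with gear 0 -> depth 1 -> negative (opposite of gear 0)
Queried indices 1, 2, 3, 4 -> negative, negative, positive, negative

Answer: negative negative positive negative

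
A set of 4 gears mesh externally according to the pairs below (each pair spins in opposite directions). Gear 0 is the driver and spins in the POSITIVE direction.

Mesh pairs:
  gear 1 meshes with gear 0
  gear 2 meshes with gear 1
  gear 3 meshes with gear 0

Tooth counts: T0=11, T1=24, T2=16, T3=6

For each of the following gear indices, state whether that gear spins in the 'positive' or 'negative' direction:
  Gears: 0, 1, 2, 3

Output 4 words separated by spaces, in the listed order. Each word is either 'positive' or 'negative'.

Answer: positive negative positive negative

Derivation:
Gear 0 (driver): positive (depth 0)
  gear 1: meshes with gear 0 -> depth 1 -> negative (opposite of gear 0)
  gear 2: meshes with gear 1 -> depth 2 -> positive (opposite of gear 1)
  gear 3: meshes with gear 0 -> depth 1 -> negative (opposite of gear 0)
Queried indices 0, 1, 2, 3 -> positive, negative, positive, negative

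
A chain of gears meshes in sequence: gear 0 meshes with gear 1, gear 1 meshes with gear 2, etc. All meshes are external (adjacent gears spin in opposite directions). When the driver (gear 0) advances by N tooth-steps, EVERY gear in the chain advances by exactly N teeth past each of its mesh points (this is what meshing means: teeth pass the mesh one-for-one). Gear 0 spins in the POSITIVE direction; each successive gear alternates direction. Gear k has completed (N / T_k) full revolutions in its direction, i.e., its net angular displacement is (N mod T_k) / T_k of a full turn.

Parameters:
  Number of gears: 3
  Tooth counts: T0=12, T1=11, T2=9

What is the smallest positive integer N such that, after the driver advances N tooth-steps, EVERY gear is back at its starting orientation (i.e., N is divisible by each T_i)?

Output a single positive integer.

Gear k returns to start when N is a multiple of T_k.
All gears at start simultaneously when N is a common multiple of [12, 11, 9]; the smallest such N is lcm(12, 11, 9).
Start: lcm = T0 = 12
Fold in T1=11: gcd(12, 11) = 1; lcm(12, 11) = 12 * 11 / 1 = 132 / 1 = 132
Fold in T2=9: gcd(132, 9) = 3; lcm(132, 9) = 132 * 9 / 3 = 1188 / 3 = 396
Full cycle length = 396

Answer: 396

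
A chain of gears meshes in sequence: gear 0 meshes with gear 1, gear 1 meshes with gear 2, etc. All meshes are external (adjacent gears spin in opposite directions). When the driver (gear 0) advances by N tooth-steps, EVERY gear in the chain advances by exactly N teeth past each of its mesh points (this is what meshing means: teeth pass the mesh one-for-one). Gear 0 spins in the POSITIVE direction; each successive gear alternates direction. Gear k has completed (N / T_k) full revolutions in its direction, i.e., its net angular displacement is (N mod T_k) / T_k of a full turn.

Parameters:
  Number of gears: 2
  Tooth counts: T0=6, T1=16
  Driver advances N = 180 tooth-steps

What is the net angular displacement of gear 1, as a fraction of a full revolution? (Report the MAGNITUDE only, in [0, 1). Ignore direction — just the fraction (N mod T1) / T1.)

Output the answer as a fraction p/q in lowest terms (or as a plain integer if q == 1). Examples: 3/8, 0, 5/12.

Chain of 2 gears, tooth counts: [6, 16]
  gear 0: T0=6, direction=positive, advance = 180 mod 6 = 0 teeth = 0/6 turn
  gear 1: T1=16, direction=negative, advance = 180 mod 16 = 4 teeth = 4/16 turn
Gear 1: 180 mod 16 = 4
Fraction = 4 / 16 = 1/4 (gcd(4,16)=4) = 1/4

Answer: 1/4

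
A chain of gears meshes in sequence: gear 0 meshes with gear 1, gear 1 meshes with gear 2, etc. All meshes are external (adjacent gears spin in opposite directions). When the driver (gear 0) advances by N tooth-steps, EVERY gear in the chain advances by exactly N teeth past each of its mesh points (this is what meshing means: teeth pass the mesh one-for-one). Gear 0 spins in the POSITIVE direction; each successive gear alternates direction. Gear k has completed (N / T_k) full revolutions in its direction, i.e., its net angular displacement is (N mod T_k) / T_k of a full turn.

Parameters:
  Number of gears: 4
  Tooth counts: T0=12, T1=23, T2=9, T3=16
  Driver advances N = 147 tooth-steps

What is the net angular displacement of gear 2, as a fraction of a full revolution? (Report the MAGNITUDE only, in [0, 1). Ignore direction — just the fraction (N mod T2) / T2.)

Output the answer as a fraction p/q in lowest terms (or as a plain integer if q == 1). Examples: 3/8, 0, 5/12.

Chain of 4 gears, tooth counts: [12, 23, 9, 16]
  gear 0: T0=12, direction=positive, advance = 147 mod 12 = 3 teeth = 3/12 turn
  gear 1: T1=23, direction=negative, advance = 147 mod 23 = 9 teeth = 9/23 turn
  gear 2: T2=9, direction=positive, advance = 147 mod 9 = 3 teeth = 3/9 turn
  gear 3: T3=16, direction=negative, advance = 147 mod 16 = 3 teeth = 3/16 turn
Gear 2: 147 mod 9 = 3
Fraction = 3 / 9 = 1/3 (gcd(3,9)=3) = 1/3

Answer: 1/3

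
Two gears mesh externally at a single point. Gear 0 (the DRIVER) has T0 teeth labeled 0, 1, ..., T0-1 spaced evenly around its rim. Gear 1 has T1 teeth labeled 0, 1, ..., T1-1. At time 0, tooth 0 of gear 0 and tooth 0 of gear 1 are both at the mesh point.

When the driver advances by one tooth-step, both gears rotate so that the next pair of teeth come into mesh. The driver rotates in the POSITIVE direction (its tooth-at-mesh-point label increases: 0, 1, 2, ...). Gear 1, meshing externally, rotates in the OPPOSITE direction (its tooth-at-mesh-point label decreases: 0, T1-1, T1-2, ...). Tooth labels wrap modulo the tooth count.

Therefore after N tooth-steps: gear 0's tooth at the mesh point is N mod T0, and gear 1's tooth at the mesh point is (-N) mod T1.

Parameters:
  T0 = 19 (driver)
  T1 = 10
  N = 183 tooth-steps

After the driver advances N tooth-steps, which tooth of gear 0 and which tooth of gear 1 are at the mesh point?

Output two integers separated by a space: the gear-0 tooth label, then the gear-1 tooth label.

Answer: 12 7

Derivation:
Gear 0 (driver, T0=19): tooth at mesh = N mod T0
  183 = 9 * 19 + 12, so 183 mod 19 = 12
  gear 0 tooth = 12
Gear 1 (driven, T1=10): tooth at mesh = (-N) mod T1
  183 = 18 * 10 + 3, so 183 mod 10 = 3
  (-183) mod 10 = (-3) mod 10 = 10 - 3 = 7
Mesh after 183 steps: gear-0 tooth 12 meets gear-1 tooth 7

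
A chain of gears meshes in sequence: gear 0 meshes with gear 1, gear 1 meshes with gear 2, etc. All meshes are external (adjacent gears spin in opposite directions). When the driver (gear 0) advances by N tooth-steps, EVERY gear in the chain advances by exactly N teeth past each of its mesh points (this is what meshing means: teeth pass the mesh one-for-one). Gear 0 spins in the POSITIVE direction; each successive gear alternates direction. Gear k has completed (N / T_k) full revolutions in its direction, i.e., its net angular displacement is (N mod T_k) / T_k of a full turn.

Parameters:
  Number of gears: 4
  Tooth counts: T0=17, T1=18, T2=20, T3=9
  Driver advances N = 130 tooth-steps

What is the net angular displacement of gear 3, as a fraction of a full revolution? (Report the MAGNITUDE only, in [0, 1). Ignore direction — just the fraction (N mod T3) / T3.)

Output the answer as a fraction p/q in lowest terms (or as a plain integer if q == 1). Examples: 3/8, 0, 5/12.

Answer: 4/9

Derivation:
Chain of 4 gears, tooth counts: [17, 18, 20, 9]
  gear 0: T0=17, direction=positive, advance = 130 mod 17 = 11 teeth = 11/17 turn
  gear 1: T1=18, direction=negative, advance = 130 mod 18 = 4 teeth = 4/18 turn
  gear 2: T2=20, direction=positive, advance = 130 mod 20 = 10 teeth = 10/20 turn
  gear 3: T3=9, direction=negative, advance = 130 mod 9 = 4 teeth = 4/9 turn
Gear 3: 130 mod 9 = 4
Fraction = 4 / 9 = 4/9 (gcd(4,9)=1) = 4/9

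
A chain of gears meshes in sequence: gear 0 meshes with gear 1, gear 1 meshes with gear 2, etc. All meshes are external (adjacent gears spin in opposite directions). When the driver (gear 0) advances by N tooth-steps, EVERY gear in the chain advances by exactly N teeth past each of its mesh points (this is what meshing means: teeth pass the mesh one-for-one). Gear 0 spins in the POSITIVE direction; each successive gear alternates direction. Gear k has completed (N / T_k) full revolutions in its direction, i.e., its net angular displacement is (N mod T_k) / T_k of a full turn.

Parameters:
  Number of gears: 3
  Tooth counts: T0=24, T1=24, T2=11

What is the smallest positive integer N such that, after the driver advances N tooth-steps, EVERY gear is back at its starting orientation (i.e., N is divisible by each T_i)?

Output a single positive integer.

Gear k returns to start when N is a multiple of T_k.
All gears at start simultaneously when N is a common multiple of [24, 24, 11]; the smallest such N is lcm(24, 24, 11).
Start: lcm = T0 = 24
Fold in T1=24: gcd(24, 24) = 24; lcm(24, 24) = 24 * 24 / 24 = 576 / 24 = 24
Fold in T2=11: gcd(24, 11) = 1; lcm(24, 11) = 24 * 11 / 1 = 264 / 1 = 264
Full cycle length = 264

Answer: 264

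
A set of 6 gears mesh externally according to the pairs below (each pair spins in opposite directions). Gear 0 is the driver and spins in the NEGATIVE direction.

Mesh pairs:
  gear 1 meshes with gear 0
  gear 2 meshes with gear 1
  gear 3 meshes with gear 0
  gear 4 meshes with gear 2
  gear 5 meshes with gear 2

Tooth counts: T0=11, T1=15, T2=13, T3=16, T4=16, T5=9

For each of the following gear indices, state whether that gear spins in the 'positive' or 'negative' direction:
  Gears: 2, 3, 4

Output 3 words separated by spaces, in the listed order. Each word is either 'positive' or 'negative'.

Answer: negative positive positive

Derivation:
Gear 0 (driver): negative (depth 0)
  gear 1: meshes with gear 0 -> depth 1 -> positive (opposite of gear 0)
  gear 2: meshes with gear 1 -> depth 2 -> negative (opposite of gear 1)
  gear 3: meshes with gear 0 -> depth 1 -> positive (opposite of gear 0)
  gear 4: meshes with gear 2 -> depth 3 -> positive (opposite of gear 2)
  gear 5: meshes with gear 2 -> depth 3 -> positive (opposite of gear 2)
Queried indices 2, 3, 4 -> negative, positive, positive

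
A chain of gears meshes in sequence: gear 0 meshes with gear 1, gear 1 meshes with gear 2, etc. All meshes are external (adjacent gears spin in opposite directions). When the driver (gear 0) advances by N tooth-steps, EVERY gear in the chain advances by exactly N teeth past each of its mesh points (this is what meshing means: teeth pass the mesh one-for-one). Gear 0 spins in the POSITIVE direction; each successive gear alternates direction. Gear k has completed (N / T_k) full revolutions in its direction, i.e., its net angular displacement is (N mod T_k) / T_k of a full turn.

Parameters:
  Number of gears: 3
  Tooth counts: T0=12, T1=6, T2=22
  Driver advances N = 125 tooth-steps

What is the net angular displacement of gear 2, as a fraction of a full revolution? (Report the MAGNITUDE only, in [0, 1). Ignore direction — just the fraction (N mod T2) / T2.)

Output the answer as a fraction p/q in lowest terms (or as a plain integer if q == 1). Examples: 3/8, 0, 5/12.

Answer: 15/22

Derivation:
Chain of 3 gears, tooth counts: [12, 6, 22]
  gear 0: T0=12, direction=positive, advance = 125 mod 12 = 5 teeth = 5/12 turn
  gear 1: T1=6, direction=negative, advance = 125 mod 6 = 5 teeth = 5/6 turn
  gear 2: T2=22, direction=positive, advance = 125 mod 22 = 15 teeth = 15/22 turn
Gear 2: 125 mod 22 = 15
Fraction = 15 / 22 = 15/22 (gcd(15,22)=1) = 15/22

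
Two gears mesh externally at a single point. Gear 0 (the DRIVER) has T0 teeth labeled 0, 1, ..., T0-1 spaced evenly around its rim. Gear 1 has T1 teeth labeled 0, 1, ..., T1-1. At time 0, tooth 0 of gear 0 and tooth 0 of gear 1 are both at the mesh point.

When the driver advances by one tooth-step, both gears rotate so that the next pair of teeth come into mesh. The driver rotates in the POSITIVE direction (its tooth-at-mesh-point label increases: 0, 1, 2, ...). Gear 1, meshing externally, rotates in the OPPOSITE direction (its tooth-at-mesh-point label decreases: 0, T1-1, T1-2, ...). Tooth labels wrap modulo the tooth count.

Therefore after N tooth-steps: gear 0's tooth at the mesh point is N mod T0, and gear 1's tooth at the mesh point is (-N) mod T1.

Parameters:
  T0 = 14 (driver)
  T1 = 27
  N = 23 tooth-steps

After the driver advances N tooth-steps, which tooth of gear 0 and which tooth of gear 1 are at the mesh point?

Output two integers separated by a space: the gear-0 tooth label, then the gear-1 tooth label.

Gear 0 (driver, T0=14): tooth at mesh = N mod T0
  23 = 1 * 14 + 9, so 23 mod 14 = 9
  gear 0 tooth = 9
Gear 1 (driven, T1=27): tooth at mesh = (-N) mod T1
  23 = 0 * 27 + 23, so 23 mod 27 = 23
  (-23) mod 27 = (-23) mod 27 = 27 - 23 = 4
Mesh after 23 steps: gear-0 tooth 9 meets gear-1 tooth 4

Answer: 9 4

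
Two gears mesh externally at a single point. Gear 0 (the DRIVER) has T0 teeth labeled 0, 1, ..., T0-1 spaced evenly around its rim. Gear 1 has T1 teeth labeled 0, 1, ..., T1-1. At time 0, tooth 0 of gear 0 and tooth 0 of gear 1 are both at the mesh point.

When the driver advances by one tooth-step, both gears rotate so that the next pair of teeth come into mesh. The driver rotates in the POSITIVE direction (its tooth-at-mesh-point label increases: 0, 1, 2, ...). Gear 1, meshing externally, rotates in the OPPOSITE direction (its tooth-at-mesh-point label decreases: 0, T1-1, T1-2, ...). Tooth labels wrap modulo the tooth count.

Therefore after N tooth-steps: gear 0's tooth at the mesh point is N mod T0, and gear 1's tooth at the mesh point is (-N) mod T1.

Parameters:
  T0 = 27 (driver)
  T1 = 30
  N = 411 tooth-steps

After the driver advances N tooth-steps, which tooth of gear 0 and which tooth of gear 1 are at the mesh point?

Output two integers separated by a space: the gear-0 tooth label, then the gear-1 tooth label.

Gear 0 (driver, T0=27): tooth at mesh = N mod T0
  411 = 15 * 27 + 6, so 411 mod 27 = 6
  gear 0 tooth = 6
Gear 1 (driven, T1=30): tooth at mesh = (-N) mod T1
  411 = 13 * 30 + 21, so 411 mod 30 = 21
  (-411) mod 30 = (-21) mod 30 = 30 - 21 = 9
Mesh after 411 steps: gear-0 tooth 6 meets gear-1 tooth 9

Answer: 6 9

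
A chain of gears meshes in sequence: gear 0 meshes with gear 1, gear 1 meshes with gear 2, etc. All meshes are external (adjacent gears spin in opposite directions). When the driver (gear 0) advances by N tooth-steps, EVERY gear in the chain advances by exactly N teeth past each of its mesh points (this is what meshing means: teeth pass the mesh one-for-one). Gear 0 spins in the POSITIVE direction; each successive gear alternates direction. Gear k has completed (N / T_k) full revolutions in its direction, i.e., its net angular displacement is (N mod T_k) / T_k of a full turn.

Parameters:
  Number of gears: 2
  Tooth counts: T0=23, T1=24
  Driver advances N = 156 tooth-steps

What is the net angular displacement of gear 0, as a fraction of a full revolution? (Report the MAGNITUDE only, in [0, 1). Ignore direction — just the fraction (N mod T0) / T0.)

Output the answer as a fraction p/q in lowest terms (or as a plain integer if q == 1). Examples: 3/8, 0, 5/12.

Chain of 2 gears, tooth counts: [23, 24]
  gear 0: T0=23, direction=positive, advance = 156 mod 23 = 18 teeth = 18/23 turn
  gear 1: T1=24, direction=negative, advance = 156 mod 24 = 12 teeth = 12/24 turn
Gear 0: 156 mod 23 = 18
Fraction = 18 / 23 = 18/23 (gcd(18,23)=1) = 18/23

Answer: 18/23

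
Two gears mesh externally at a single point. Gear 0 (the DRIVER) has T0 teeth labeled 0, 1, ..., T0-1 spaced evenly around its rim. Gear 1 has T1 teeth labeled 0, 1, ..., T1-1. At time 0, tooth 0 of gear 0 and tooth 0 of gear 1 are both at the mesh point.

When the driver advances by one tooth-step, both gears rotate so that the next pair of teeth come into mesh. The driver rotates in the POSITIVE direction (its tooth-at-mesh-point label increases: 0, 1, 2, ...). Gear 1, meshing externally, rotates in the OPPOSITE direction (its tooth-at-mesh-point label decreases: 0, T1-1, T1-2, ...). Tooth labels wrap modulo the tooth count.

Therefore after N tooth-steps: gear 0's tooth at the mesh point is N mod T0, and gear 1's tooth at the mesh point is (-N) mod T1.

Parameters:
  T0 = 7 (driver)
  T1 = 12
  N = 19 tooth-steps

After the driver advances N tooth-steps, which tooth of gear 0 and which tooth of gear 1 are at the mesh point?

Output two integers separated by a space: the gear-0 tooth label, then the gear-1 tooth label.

Answer: 5 5

Derivation:
Gear 0 (driver, T0=7): tooth at mesh = N mod T0
  19 = 2 * 7 + 5, so 19 mod 7 = 5
  gear 0 tooth = 5
Gear 1 (driven, T1=12): tooth at mesh = (-N) mod T1
  19 = 1 * 12 + 7, so 19 mod 12 = 7
  (-19) mod 12 = (-7) mod 12 = 12 - 7 = 5
Mesh after 19 steps: gear-0 tooth 5 meets gear-1 tooth 5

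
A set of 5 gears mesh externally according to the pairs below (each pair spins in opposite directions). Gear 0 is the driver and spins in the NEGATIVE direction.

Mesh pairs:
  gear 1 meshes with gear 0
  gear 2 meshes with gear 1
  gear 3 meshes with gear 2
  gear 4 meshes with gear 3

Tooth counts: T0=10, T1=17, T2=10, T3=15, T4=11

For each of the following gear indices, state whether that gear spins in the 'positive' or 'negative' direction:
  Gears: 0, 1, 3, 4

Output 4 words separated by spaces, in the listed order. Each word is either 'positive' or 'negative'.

Answer: negative positive positive negative

Derivation:
Gear 0 (driver): negative (depth 0)
  gear 1: meshes with gear 0 -> depth 1 -> positive (opposite of gear 0)
  gear 2: meshes with gear 1 -> depth 2 -> negative (opposite of gear 1)
  gear 3: meshes with gear 2 -> depth 3 -> positive (opposite of gear 2)
  gear 4: meshes with gear 3 -> depth 4 -> negative (opposite of gear 3)
Queried indices 0, 1, 3, 4 -> negative, positive, positive, negative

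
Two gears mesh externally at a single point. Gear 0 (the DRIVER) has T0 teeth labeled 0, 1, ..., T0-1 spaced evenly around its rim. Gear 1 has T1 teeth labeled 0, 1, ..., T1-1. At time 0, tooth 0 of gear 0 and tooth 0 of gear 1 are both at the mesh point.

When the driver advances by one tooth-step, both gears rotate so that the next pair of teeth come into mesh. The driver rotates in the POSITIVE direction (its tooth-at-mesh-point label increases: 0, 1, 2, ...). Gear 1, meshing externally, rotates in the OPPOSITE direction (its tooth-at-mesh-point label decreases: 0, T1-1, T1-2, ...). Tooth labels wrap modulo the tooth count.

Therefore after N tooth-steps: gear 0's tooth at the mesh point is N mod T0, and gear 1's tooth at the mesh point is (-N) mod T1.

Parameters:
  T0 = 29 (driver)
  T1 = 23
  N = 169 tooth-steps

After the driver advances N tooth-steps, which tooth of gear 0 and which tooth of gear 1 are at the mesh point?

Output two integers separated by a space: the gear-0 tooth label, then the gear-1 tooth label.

Answer: 24 15

Derivation:
Gear 0 (driver, T0=29): tooth at mesh = N mod T0
  169 = 5 * 29 + 24, so 169 mod 29 = 24
  gear 0 tooth = 24
Gear 1 (driven, T1=23): tooth at mesh = (-N) mod T1
  169 = 7 * 23 + 8, so 169 mod 23 = 8
  (-169) mod 23 = (-8) mod 23 = 23 - 8 = 15
Mesh after 169 steps: gear-0 tooth 24 meets gear-1 tooth 15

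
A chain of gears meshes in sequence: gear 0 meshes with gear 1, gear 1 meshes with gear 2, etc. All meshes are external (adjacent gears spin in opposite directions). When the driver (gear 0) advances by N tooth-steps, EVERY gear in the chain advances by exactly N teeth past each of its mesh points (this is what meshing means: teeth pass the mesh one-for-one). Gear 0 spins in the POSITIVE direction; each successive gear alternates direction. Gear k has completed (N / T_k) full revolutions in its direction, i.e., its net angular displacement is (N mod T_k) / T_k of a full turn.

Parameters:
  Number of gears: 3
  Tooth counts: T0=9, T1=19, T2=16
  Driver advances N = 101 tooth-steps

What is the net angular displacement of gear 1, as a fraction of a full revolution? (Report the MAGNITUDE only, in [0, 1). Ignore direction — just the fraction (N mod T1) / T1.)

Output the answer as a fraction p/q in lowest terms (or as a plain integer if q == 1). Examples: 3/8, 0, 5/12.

Answer: 6/19

Derivation:
Chain of 3 gears, tooth counts: [9, 19, 16]
  gear 0: T0=9, direction=positive, advance = 101 mod 9 = 2 teeth = 2/9 turn
  gear 1: T1=19, direction=negative, advance = 101 mod 19 = 6 teeth = 6/19 turn
  gear 2: T2=16, direction=positive, advance = 101 mod 16 = 5 teeth = 5/16 turn
Gear 1: 101 mod 19 = 6
Fraction = 6 / 19 = 6/19 (gcd(6,19)=1) = 6/19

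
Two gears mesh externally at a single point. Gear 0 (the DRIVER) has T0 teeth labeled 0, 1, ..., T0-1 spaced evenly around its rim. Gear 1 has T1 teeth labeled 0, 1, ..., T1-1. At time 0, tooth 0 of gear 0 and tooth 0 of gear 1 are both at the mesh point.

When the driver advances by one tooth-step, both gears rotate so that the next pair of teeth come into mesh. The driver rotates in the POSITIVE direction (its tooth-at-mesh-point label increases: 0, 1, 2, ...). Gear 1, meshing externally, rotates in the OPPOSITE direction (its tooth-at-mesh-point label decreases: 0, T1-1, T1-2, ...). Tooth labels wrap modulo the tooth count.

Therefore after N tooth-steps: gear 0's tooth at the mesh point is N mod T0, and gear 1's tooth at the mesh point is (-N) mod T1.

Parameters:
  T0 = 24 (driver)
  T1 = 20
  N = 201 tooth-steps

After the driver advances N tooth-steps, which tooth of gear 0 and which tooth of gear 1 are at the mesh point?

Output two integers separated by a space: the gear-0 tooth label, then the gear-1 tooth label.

Answer: 9 19

Derivation:
Gear 0 (driver, T0=24): tooth at mesh = N mod T0
  201 = 8 * 24 + 9, so 201 mod 24 = 9
  gear 0 tooth = 9
Gear 1 (driven, T1=20): tooth at mesh = (-N) mod T1
  201 = 10 * 20 + 1, so 201 mod 20 = 1
  (-201) mod 20 = (-1) mod 20 = 20 - 1 = 19
Mesh after 201 steps: gear-0 tooth 9 meets gear-1 tooth 19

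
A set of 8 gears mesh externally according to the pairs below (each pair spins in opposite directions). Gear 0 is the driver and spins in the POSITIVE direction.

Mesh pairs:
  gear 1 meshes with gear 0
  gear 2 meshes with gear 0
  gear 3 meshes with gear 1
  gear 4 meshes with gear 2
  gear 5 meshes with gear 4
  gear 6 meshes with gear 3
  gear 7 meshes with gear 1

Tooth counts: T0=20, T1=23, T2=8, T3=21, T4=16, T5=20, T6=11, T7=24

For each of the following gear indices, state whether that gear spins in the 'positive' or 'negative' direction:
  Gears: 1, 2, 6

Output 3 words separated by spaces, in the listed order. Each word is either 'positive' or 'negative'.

Gear 0 (driver): positive (depth 0)
  gear 1: meshes with gear 0 -> depth 1 -> negative (opposite of gear 0)
  gear 2: meshes with gear 0 -> depth 1 -> negative (opposite of gear 0)
  gear 3: meshes with gear 1 -> depth 2 -> positive (opposite of gear 1)
  gear 4: meshes with gear 2 -> depth 2 -> positive (opposite of gear 2)
  gear 5: meshes with gear 4 -> depth 3 -> negative (opposite of gear 4)
  gear 6: meshes with gear 3 -> depth 3 -> negative (opposite of gear 3)
  gear 7: meshes with gear 1 -> depth 2 -> positive (opposite of gear 1)
Queried indices 1, 2, 6 -> negative, negative, negative

Answer: negative negative negative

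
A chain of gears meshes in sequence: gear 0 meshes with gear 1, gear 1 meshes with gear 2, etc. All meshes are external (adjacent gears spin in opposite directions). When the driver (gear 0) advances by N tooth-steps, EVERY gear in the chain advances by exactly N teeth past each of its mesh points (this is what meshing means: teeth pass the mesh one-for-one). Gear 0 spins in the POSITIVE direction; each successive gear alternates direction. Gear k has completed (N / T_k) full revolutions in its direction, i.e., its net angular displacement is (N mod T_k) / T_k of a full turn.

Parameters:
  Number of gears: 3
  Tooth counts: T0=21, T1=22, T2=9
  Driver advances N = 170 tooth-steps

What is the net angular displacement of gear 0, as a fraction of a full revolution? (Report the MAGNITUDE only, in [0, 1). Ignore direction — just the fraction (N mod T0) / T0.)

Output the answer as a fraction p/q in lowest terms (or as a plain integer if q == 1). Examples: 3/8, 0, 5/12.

Answer: 2/21

Derivation:
Chain of 3 gears, tooth counts: [21, 22, 9]
  gear 0: T0=21, direction=positive, advance = 170 mod 21 = 2 teeth = 2/21 turn
  gear 1: T1=22, direction=negative, advance = 170 mod 22 = 16 teeth = 16/22 turn
  gear 2: T2=9, direction=positive, advance = 170 mod 9 = 8 teeth = 8/9 turn
Gear 0: 170 mod 21 = 2
Fraction = 2 / 21 = 2/21 (gcd(2,21)=1) = 2/21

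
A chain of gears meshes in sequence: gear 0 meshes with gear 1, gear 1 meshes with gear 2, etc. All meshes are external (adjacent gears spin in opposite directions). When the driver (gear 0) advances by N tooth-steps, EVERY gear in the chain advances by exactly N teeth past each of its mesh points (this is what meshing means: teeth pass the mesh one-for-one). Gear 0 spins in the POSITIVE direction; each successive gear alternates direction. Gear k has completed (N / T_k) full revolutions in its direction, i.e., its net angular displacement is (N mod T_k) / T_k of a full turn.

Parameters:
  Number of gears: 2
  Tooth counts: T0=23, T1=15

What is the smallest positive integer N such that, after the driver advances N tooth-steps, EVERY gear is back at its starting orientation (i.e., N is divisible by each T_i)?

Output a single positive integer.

Gear k returns to start when N is a multiple of T_k.
All gears at start simultaneously when N is a common multiple of [23, 15]; the smallest such N is lcm(23, 15).
Start: lcm = T0 = 23
Fold in T1=15: gcd(23, 15) = 1; lcm(23, 15) = 23 * 15 / 1 = 345 / 1 = 345
Full cycle length = 345

Answer: 345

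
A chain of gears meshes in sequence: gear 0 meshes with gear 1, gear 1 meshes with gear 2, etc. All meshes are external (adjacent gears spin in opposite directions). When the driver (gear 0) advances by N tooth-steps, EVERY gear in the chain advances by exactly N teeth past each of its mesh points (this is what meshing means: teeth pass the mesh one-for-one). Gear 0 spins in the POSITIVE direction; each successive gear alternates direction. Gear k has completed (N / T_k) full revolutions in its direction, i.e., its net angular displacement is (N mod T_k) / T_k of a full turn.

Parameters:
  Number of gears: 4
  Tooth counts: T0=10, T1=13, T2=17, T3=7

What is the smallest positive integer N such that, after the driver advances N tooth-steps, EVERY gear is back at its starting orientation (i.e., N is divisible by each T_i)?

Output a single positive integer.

Gear k returns to start when N is a multiple of T_k.
All gears at start simultaneously when N is a common multiple of [10, 13, 17, 7]; the smallest such N is lcm(10, 13, 17, 7).
Start: lcm = T0 = 10
Fold in T1=13: gcd(10, 13) = 1; lcm(10, 13) = 10 * 13 / 1 = 130 / 1 = 130
Fold in T2=17: gcd(130, 17) = 1; lcm(130, 17) = 130 * 17 / 1 = 2210 / 1 = 2210
Fold in T3=7: gcd(2210, 7) = 1; lcm(2210, 7) = 2210 * 7 / 1 = 15470 / 1 = 15470
Full cycle length = 15470

Answer: 15470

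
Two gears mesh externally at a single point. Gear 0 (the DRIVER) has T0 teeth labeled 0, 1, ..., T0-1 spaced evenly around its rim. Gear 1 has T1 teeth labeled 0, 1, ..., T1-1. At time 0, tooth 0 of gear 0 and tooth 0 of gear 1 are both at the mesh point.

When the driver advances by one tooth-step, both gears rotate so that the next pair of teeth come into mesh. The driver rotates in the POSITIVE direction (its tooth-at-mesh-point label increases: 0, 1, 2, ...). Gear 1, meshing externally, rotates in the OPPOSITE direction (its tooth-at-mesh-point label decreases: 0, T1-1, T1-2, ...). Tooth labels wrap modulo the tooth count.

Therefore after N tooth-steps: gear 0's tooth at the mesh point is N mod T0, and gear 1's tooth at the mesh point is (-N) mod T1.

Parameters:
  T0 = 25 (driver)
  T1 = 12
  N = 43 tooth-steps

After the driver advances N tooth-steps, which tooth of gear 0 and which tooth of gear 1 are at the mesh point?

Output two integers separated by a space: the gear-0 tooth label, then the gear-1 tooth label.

Gear 0 (driver, T0=25): tooth at mesh = N mod T0
  43 = 1 * 25 + 18, so 43 mod 25 = 18
  gear 0 tooth = 18
Gear 1 (driven, T1=12): tooth at mesh = (-N) mod T1
  43 = 3 * 12 + 7, so 43 mod 12 = 7
  (-43) mod 12 = (-7) mod 12 = 12 - 7 = 5
Mesh after 43 steps: gear-0 tooth 18 meets gear-1 tooth 5

Answer: 18 5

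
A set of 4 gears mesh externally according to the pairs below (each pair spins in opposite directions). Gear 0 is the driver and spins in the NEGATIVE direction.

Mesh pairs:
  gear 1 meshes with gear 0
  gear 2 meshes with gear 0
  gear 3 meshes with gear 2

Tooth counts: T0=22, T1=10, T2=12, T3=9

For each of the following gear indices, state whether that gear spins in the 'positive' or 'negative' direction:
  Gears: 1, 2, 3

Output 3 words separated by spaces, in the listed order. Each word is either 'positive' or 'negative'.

Answer: positive positive negative

Derivation:
Gear 0 (driver): negative (depth 0)
  gear 1: meshes with gear 0 -> depth 1 -> positive (opposite of gear 0)
  gear 2: meshes with gear 0 -> depth 1 -> positive (opposite of gear 0)
  gear 3: meshes with gear 2 -> depth 2 -> negative (opposite of gear 2)
Queried indices 1, 2, 3 -> positive, positive, negative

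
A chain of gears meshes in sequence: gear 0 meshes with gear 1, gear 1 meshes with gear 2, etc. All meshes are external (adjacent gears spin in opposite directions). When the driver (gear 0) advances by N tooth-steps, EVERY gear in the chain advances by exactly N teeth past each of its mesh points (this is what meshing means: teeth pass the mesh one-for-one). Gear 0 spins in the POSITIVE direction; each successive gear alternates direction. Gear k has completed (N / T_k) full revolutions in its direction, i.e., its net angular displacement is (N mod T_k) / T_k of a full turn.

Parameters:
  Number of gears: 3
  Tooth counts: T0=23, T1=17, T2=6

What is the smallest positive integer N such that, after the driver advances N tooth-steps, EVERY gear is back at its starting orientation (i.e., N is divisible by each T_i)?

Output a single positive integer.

Answer: 2346

Derivation:
Gear k returns to start when N is a multiple of T_k.
All gears at start simultaneously when N is a common multiple of [23, 17, 6]; the smallest such N is lcm(23, 17, 6).
Start: lcm = T0 = 23
Fold in T1=17: gcd(23, 17) = 1; lcm(23, 17) = 23 * 17 / 1 = 391 / 1 = 391
Fold in T2=6: gcd(391, 6) = 1; lcm(391, 6) = 391 * 6 / 1 = 2346 / 1 = 2346
Full cycle length = 2346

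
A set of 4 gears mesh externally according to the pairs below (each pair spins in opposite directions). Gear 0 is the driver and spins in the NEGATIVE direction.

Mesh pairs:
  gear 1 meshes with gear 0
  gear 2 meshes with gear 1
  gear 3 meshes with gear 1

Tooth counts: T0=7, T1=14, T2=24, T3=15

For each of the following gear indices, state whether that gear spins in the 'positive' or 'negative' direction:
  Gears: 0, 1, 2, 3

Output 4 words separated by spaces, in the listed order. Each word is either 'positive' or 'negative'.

Gear 0 (driver): negative (depth 0)
  gear 1: meshes with gear 0 -> depth 1 -> positive (opposite of gear 0)
  gear 2: meshes with gear 1 -> depth 2 -> negative (opposite of gear 1)
  gear 3: meshes with gear 1 -> depth 2 -> negative (opposite of gear 1)
Queried indices 0, 1, 2, 3 -> negative, positive, negative, negative

Answer: negative positive negative negative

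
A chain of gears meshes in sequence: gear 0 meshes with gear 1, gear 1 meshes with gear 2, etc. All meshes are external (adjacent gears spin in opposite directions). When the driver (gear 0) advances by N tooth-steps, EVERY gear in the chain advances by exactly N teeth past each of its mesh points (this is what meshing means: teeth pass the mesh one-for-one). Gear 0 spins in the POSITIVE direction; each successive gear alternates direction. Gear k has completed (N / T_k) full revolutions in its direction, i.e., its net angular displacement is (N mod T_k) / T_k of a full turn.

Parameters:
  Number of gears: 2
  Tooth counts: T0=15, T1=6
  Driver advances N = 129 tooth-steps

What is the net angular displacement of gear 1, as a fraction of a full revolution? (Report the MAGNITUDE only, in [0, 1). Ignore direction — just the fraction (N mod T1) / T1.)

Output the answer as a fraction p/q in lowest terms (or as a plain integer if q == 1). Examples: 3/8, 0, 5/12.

Chain of 2 gears, tooth counts: [15, 6]
  gear 0: T0=15, direction=positive, advance = 129 mod 15 = 9 teeth = 9/15 turn
  gear 1: T1=6, direction=negative, advance = 129 mod 6 = 3 teeth = 3/6 turn
Gear 1: 129 mod 6 = 3
Fraction = 3 / 6 = 1/2 (gcd(3,6)=3) = 1/2

Answer: 1/2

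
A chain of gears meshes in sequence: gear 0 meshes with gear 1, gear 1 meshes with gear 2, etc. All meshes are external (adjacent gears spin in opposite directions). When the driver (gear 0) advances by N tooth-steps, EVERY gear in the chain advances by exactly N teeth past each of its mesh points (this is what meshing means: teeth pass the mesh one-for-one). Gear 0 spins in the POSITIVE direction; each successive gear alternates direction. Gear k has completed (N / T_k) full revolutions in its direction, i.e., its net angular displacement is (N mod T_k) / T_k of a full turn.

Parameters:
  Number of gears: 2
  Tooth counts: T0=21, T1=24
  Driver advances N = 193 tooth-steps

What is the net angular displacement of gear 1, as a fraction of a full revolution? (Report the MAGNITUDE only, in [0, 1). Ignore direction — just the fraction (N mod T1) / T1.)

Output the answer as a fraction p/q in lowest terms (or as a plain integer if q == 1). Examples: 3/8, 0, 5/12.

Chain of 2 gears, tooth counts: [21, 24]
  gear 0: T0=21, direction=positive, advance = 193 mod 21 = 4 teeth = 4/21 turn
  gear 1: T1=24, direction=negative, advance = 193 mod 24 = 1 teeth = 1/24 turn
Gear 1: 193 mod 24 = 1
Fraction = 1 / 24 = 1/24 (gcd(1,24)=1) = 1/24

Answer: 1/24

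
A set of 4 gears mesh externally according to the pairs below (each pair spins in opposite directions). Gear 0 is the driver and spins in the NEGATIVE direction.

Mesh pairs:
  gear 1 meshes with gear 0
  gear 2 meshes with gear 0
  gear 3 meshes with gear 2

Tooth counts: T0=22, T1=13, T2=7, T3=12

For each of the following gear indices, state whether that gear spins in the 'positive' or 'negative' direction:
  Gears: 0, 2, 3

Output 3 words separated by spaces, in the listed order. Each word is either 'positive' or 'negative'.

Answer: negative positive negative

Derivation:
Gear 0 (driver): negative (depth 0)
  gear 1: meshes with gear 0 -> depth 1 -> positive (opposite of gear 0)
  gear 2: meshes with gear 0 -> depth 1 -> positive (opposite of gear 0)
  gear 3: meshes with gear 2 -> depth 2 -> negative (opposite of gear 2)
Queried indices 0, 2, 3 -> negative, positive, negative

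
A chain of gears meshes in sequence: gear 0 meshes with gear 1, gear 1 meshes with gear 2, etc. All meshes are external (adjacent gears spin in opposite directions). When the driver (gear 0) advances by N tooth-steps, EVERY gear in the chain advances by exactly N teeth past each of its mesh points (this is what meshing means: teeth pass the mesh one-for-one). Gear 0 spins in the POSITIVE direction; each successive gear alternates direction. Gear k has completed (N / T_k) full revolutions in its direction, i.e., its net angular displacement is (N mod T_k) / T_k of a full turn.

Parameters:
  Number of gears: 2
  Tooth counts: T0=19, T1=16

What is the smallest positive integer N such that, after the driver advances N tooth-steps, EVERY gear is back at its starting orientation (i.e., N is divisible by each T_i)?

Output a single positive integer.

Answer: 304

Derivation:
Gear k returns to start when N is a multiple of T_k.
All gears at start simultaneously when N is a common multiple of [19, 16]; the smallest such N is lcm(19, 16).
Start: lcm = T0 = 19
Fold in T1=16: gcd(19, 16) = 1; lcm(19, 16) = 19 * 16 / 1 = 304 / 1 = 304
Full cycle length = 304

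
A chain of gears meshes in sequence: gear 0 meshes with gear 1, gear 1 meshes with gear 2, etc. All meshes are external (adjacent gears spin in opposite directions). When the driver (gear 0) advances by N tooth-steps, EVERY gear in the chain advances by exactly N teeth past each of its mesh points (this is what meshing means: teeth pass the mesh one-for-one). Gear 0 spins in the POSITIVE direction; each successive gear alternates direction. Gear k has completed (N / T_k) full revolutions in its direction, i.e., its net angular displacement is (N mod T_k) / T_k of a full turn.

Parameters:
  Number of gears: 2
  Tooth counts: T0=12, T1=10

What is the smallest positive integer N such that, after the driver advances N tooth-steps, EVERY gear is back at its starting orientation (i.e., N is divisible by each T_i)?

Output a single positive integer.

Gear k returns to start when N is a multiple of T_k.
All gears at start simultaneously when N is a common multiple of [12, 10]; the smallest such N is lcm(12, 10).
Start: lcm = T0 = 12
Fold in T1=10: gcd(12, 10) = 2; lcm(12, 10) = 12 * 10 / 2 = 120 / 2 = 60
Full cycle length = 60

Answer: 60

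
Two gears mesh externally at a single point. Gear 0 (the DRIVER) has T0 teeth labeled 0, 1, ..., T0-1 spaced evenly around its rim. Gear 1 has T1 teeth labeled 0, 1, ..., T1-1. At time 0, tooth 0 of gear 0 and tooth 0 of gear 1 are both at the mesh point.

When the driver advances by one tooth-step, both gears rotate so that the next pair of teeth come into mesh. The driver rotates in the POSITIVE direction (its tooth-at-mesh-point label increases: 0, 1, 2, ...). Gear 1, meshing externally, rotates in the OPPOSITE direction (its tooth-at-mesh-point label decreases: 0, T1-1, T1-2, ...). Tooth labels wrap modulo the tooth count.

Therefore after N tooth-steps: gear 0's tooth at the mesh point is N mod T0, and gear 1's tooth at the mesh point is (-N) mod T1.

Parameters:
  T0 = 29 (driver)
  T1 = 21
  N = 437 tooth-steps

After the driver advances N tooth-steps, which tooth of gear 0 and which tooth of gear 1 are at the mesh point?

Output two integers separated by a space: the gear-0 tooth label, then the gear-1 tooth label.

Answer: 2 4

Derivation:
Gear 0 (driver, T0=29): tooth at mesh = N mod T0
  437 = 15 * 29 + 2, so 437 mod 29 = 2
  gear 0 tooth = 2
Gear 1 (driven, T1=21): tooth at mesh = (-N) mod T1
  437 = 20 * 21 + 17, so 437 mod 21 = 17
  (-437) mod 21 = (-17) mod 21 = 21 - 17 = 4
Mesh after 437 steps: gear-0 tooth 2 meets gear-1 tooth 4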